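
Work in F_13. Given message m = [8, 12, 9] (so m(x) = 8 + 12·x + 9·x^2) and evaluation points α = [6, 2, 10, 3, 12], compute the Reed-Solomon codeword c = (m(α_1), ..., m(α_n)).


c = [1, 3, 1, 8, 5]

Message polynomial: m(x) = 8 + 12·x + 9·x^2 (mod 13).
For each evaluation point α_i, compute m(α_i) mod 13:
  α_1 = 6: Horner steps 9 → 1 → 1, so m(6) = 1.
  α_2 = 2: Horner steps 9 → 4 → 3, so m(2) = 3.
  α_3 = 10: Horner steps 9 → 11 → 1, so m(10) = 1.
  α_4 = 3: Horner steps 9 → 0 → 8, so m(3) = 8.
  α_5 = 12: Horner steps 9 → 3 → 5, so m(12) = 5.
Codeword c = [1, 3, 1, 8, 5] ∈ F_13^5.


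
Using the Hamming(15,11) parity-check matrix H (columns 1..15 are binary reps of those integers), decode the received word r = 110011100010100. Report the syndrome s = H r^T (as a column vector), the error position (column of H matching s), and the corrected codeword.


s = (0, 0, 0, 1)^T, error position = 1, corrected codeword c = 010011100010100

Compute s = H r^T mod 2 one row at a time:
  s_1 = 0 + 0 + 0 + 1 + 0 + 1 + 0 + 0 = 2 ≡ 0 (mod 2).
  s_2 = 0 + 1 + 1 + 1 + 0 + 1 + 0 + 0 = 4 ≡ 0 (mod 2).
  s_3 = 1 + 0 + 1 + 1 + 0 + 1 + 0 + 0 = 4 ≡ 0 (mod 2).
  s_4 = 1 + 0 + 1 + 1 + 0 + 1 + 1 + 0 = 5 ≡ 1 (mod 2).
s = (0, 0, 0, 1)^T — this equals column 1 of H (binary 0001), so error is at position 1.
Correct: flip bit 1 of r = 110011100010100 to get c = 010011100010100.


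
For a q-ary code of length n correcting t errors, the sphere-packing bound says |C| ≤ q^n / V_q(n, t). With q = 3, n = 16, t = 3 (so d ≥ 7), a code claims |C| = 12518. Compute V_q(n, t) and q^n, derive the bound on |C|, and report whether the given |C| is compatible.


V_q(n, t) = 4993, q^n = 43046721, Hamming bound = 8621, |C| = 12518 > bound (violated).

Step 1: Compute V_q(n, t) = Σ_{j=0}^3 C(n, j) (q−1)^j.
  j = 0: C(16,0)·(2)^0 = 1·1 = 1.
  j = 1: C(16,1)·(2)^1 = 16·2 = 32.
  j = 2: C(16,2)·(2)^2 = 120·4 = 480.
  j = 3: C(16,3)·(2)^3 = 560·8 = 4480.
  V_q(n, t) = 1 + 32 + 480 + 4480 = 4993.
Step 2: q^n = 3^16 = 43046721.
Step 3: Hamming bound ⌊q^n / V_q(n,t)⌋ = ⌊43046721/4993⌋ = 8621.
Step 4: Compare |C| = 12518 to 8621: violated.
The claimed |C| lies above the Hamming bound, so no 3-ary code of length 16 with d ≥ 7 can have 12518 codewords.


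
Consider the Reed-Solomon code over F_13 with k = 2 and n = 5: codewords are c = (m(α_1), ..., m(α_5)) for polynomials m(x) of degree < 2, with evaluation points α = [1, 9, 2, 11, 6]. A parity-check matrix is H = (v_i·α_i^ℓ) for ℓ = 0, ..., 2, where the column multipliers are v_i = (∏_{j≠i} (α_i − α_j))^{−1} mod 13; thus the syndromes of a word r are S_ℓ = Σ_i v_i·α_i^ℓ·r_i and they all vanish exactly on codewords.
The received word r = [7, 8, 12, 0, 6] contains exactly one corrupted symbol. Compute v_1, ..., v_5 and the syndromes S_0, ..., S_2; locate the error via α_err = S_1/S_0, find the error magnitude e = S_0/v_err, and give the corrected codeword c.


S = (7, 12, 2), error at position 4, error magnitude e = 8, c = [7, 8, 12, 5, 6].

Step 1: column multipliers v_i = (∏_{j≠i}(α_i − α_j))^{−1} mod 13.
  i = 1 (α = 1): (1−9)(1−2)(1−11)(1−6) = (−8)·(−1)·(−10)·(−5) = 400 ≡ 10, so v_1 = 10^{−1} = 4 (mod 13).
  i = 2 (α = 9): (9−1)(9−2)(9−11)(9−6) = 8·7·(−2)·3 = −336 ≡ 2, so v_2 = 2^{−1} = 7 (mod 13).
  i = 3 (α = 2): (2−1)(2−9)(2−11)(2−6) = 1·(−7)·(−9)·(−4) = −252 ≡ 8, so v_3 = 8^{−1} = 5 (mod 13).
  i = 4 (α = 11): (11−1)(11−9)(11−2)(11−6) = 10·2·9·5 = 900 ≡ 3, so v_4 = 3^{−1} = 9 (mod 13).
  i = 5 (α = 6): (6−1)(6−9)(6−2)(6−11) = 5·(−3)·4·(−5) = 300 ≡ 1, so v_5 = 1^{−1} = 1 (mod 13).
  v = [4, 7, 5, 9, 1].
Step 2: syndromes of r = [7, 8, 12, 0, 6] (all sums mod 13).
  S_0 = Σ v_i r_i = 4·7 + 7·8 + 5·12 + 9·0 + 1·6 = 150 ≡ 7.
  S_1 = Σ v_i α_i r_i = 4·1·7 + 7·9·8 + 5·2·12 + 9·11·0 + 1·6·6 = 688 ≡ 12.
  α_i^2 mod 13 = [1, 3, 4, 4, 10].
  S_2 = Σ v_i α_i^2 r_i = 4·1·7 + 7·3·8 + 5·4·12 + 9·4·0 + 1·10·6 = 496 ≡ 2.
  S = (7, 12, 2) ≠ 0, so r is not a codeword (an error is present).
Step 3: locate the error. For a single error e at position i, S_ℓ = v_i·e·α_i^ℓ, so α_err = S_1/S_0.
  S_0^{−1} = 7^{−1} = 2 (mod 13), so α_err = 12·2 = 24 ≡ 11 = α_4. Error position i = 4.
  Consistency check: S_2/S_1 = 2·12 = 24 ≡ 11 = α_err ✓ (single-error assumption holds).
Step 4: error magnitude e = S_0/v_4 = S_0·∏_{j≠4}(α_4 − α_j) = 7·3 = 21 ≡ 8 (mod 13).
Step 5: correct position 4: c_4 = r_4 − e = 0 − 8 ≡ 5 (mod 13). Hence c = [7, 8, 12, 5, 6].
  Check: interpolating c through the α_i gives m(x) = 2 + 5·x (degree < 2) with m(α_i) = c_i for every i, so c is indeed a codeword.


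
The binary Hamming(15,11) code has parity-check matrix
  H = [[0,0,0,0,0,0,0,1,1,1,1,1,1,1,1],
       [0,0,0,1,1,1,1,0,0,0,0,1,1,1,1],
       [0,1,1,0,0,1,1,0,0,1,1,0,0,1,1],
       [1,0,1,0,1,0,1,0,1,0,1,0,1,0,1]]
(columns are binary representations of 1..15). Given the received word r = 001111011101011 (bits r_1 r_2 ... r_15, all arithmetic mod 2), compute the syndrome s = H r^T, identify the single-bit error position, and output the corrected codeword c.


s = (0, 0, 1, 0)^T, error position = 2, corrected codeword c = 011111011101011

Compute s = H r^T mod 2 one row at a time:
  s_1 = 1 + 1 + 1 + 0 + 1 + 0 + 1 + 1 = 6 ≡ 0 (mod 2).
  s_2 = 1 + 1 + 1 + 0 + 1 + 0 + 1 + 1 = 6 ≡ 0 (mod 2).
  s_3 = 0 + 1 + 1 + 0 + 1 + 0 + 1 + 1 = 5 ≡ 1 (mod 2).
  s_4 = 0 + 1 + 1 + 0 + 1 + 0 + 0 + 1 = 4 ≡ 0 (mod 2).
s = (0, 0, 1, 0)^T — this equals column 2 of H (binary 0010), so error is at position 2.
Correct: flip bit 2 of r = 001111011101011 to get c = 011111011101011.


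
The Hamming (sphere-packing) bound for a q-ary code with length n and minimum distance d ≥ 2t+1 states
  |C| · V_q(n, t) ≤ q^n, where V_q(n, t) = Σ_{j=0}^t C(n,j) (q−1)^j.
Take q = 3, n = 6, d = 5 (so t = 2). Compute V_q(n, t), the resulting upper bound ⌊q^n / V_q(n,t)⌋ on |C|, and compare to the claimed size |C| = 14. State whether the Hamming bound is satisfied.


V_q(n, t) = 73, q^n = 729, Hamming bound = 9, |C| = 14 > bound (violated).

Step 1: Compute V_q(n, t) = Σ_{j=0}^2 C(n, j) (q−1)^j.
  j = 0: C(6,0)·(2)^0 = 1·1 = 1.
  j = 1: C(6,1)·(2)^1 = 6·2 = 12.
  j = 2: C(6,2)·(2)^2 = 15·4 = 60.
  V_q(n, t) = 1 + 12 + 60 = 73.
Step 2: q^n = 3^6 = 729.
Step 3: Hamming bound ⌊q^n / V_q(n,t)⌋ = ⌊729/73⌋ = 9.
Step 4: Compare |C| = 14 to 9: violated.
The claimed |C| lies above the Hamming bound, so no 3-ary code of length 6 with d ≥ 5 can have 14 codewords.


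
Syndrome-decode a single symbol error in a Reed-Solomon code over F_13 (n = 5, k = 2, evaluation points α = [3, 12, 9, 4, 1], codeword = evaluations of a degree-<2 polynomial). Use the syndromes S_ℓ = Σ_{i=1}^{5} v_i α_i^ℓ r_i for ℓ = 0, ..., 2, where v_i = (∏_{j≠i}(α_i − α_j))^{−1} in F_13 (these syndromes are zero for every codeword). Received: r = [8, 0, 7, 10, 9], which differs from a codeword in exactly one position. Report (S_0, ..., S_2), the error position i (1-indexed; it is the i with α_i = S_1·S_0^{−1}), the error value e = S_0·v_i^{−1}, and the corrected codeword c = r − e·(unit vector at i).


S = (12, 12, 12), error at position 5, error magnitude e = 5, c = [8, 0, 7, 10, 4].

Step 1: column multipliers v_i = (∏_{j≠i}(α_i − α_j))^{−1} mod 13.
  i = 1 (α = 3): (3−12)(3−9)(3−4)(3−1) = (−9)·(−6)·(−1)·2 = −108 ≡ 9, so v_1 = 9^{−1} = 3 (mod 13).
  i = 2 (α = 12): (12−3)(12−9)(12−4)(12−1) = 9·3·8·11 = 2376 ≡ 10, so v_2 = 10^{−1} = 4 (mod 13).
  i = 3 (α = 9): (9−3)(9−12)(9−4)(9−1) = 6·(−3)·5·8 = −720 ≡ 8, so v_3 = 8^{−1} = 5 (mod 13).
  i = 4 (α = 4): (4−3)(4−12)(4−9)(4−1) = 1·(−8)·(−5)·3 = 120 ≡ 3, so v_4 = 3^{−1} = 9 (mod 13).
  i = 5 (α = 1): (1−3)(1−12)(1−9)(1−4) = (−2)·(−11)·(−8)·(−3) = 528 ≡ 8, so v_5 = 8^{−1} = 5 (mod 13).
  v = [3, 4, 5, 9, 5].
Step 2: syndromes of r = [8, 0, 7, 10, 9] (all sums mod 13).
  S_0 = Σ v_i r_i = 3·8 + 4·0 + 5·7 + 9·10 + 5·9 = 194 ≡ 12.
  S_1 = Σ v_i α_i r_i = 3·3·8 + 4·12·0 + 5·9·7 + 9·4·10 + 5·1·9 = 792 ≡ 12.
  α_i^2 mod 13 = [9, 1, 3, 3, 1].
  S_2 = Σ v_i α_i^2 r_i = 3·9·8 + 4·1·0 + 5·3·7 + 9·3·10 + 5·1·9 = 636 ≡ 12.
  S = (12, 12, 12) ≠ 0, so r is not a codeword (an error is present).
Step 3: locate the error. For a single error e at position i, S_ℓ = v_i·e·α_i^ℓ, so α_err = S_1/S_0.
  S_0^{−1} = 12^{−1} = 12 (mod 13), so α_err = 12·12 = 144 ≡ 1 = α_5. Error position i = 5.
  Consistency check: S_2/S_1 = 12·12 = 144 ≡ 1 = α_err ✓ (single-error assumption holds).
Step 4: error magnitude e = S_0/v_5 = S_0·∏_{j≠5}(α_5 − α_j) = 12·8 = 96 ≡ 5 (mod 13).
Step 5: correct position 5: c_5 = r_5 − e = 9 − 5 ≡ 4 (mod 13). Hence c = [8, 0, 7, 10, 4].
  Check: interpolating c through the α_i gives m(x) = 2 + 2·x (degree < 2) with m(α_i) = c_i for every i, so c is indeed a codeword.


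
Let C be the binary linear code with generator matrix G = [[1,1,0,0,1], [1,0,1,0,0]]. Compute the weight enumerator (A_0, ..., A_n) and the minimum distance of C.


Weight distribution: A_0 = 1, A_2 = 1, A_3 = 2. Minimum distance d = 2.

Enumerate all 2^2 = 4 messages m ∈ F_2^2.
For each, compute codeword c = mG in F_2^5, then tally its weight.
  m = 00 → c = 00000, weight = 0.
  m = 10 → c = 11001, weight = 3.
  m = 01 → c = 10100, weight = 2.
  m = 11 → c = 01101, weight = 3.
Tally weights:
  weight 0: 1 codewords.
  weight 2: 1 codewords.
  weight 3: 2 codewords.
Minimum distance d = smallest w > 0 with A_w > 0 = 2.
Sanity: Σ A_w = 4 = 2^2 = 4 ✓.


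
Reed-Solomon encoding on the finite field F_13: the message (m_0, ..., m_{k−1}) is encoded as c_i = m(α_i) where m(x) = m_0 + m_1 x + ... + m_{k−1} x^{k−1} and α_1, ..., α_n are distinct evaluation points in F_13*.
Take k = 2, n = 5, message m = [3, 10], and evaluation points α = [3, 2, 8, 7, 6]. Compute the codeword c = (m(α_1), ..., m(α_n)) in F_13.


c = [7, 10, 5, 8, 11]

Message polynomial: m(x) = 3 + 10·x (mod 13).
For each evaluation point α_i, compute m(α_i) mod 13:
  α_1 = 3: Horner steps 10 → 7, so m(3) = 7.
  α_2 = 2: Horner steps 10 → 10, so m(2) = 10.
  α_3 = 8: Horner steps 10 → 5, so m(8) = 5.
  α_4 = 7: Horner steps 10 → 8, so m(7) = 8.
  α_5 = 6: Horner steps 10 → 11, so m(6) = 11.
Codeword c = [7, 10, 5, 8, 11] ∈ F_13^5.


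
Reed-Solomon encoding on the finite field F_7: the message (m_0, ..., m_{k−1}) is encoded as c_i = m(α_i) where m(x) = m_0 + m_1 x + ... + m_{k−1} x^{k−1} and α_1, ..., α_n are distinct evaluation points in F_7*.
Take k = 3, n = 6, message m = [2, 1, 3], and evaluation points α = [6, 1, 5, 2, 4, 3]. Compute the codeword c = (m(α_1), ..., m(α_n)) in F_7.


c = [4, 6, 5, 2, 5, 4]

Message polynomial: m(x) = 2 + 1·x + 3·x^2 (mod 7).
For each evaluation point α_i, compute m(α_i) mod 7:
  α_1 = 6: Horner steps 3 → 5 → 4, so m(6) = 4.
  α_2 = 1: Horner steps 3 → 4 → 6, so m(1) = 6.
  α_3 = 5: Horner steps 3 → 2 → 5, so m(5) = 5.
  α_4 = 2: Horner steps 3 → 0 → 2, so m(2) = 2.
  α_5 = 4: Horner steps 3 → 6 → 5, so m(4) = 5.
  α_6 = 3: Horner steps 3 → 3 → 4, so m(3) = 4.
Codeword c = [4, 6, 5, 2, 5, 4] ∈ F_7^6.


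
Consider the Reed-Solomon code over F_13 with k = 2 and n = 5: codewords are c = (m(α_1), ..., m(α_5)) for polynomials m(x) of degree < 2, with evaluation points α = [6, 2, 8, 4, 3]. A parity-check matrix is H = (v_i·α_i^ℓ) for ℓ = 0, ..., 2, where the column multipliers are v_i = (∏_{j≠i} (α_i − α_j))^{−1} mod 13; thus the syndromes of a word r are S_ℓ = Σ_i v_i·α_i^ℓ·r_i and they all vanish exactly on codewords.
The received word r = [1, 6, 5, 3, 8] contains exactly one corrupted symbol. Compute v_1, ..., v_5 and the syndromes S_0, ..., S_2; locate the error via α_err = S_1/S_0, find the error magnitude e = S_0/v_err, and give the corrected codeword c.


S = (2, 8, 6), error at position 4, error magnitude e = 6, c = [1, 6, 5, 10, 8].

Step 1: column multipliers v_i = (∏_{j≠i}(α_i − α_j))^{−1} mod 13.
  i = 1 (α = 6): (6−2)(6−8)(6−4)(6−3) = 4·(−2)·2·3 = −48 ≡ 4, so v_1 = 4^{−1} = 10 (mod 13).
  i = 2 (α = 2): (2−6)(2−8)(2−4)(2−3) = (−4)·(−6)·(−2)·(−1) = 48 ≡ 9, so v_2 = 9^{−1} = 3 (mod 13).
  i = 3 (α = 8): (8−6)(8−2)(8−4)(8−3) = 2·6·4·5 = 240 ≡ 6, so v_3 = 6^{−1} = 11 (mod 13).
  i = 4 (α = 4): (4−6)(4−2)(4−8)(4−3) = (−2)·2·(−4)·1 = 16 ≡ 3, so v_4 = 3^{−1} = 9 (mod 13).
  i = 5 (α = 3): (3−6)(3−2)(3−8)(3−4) = (−3)·1·(−5)·(−1) = −15 ≡ 11, so v_5 = 11^{−1} = 6 (mod 13).
  v = [10, 3, 11, 9, 6].
Step 2: syndromes of r = [1, 6, 5, 3, 8] (all sums mod 13).
  S_0 = Σ v_i r_i = 10·1 + 3·6 + 11·5 + 9·3 + 6·8 = 158 ≡ 2.
  S_1 = Σ v_i α_i r_i = 10·6·1 + 3·2·6 + 11·8·5 + 9·4·3 + 6·3·8 = 788 ≡ 8.
  α_i^2 mod 13 = [10, 4, 12, 3, 9].
  S_2 = Σ v_i α_i^2 r_i = 10·10·1 + 3·4·6 + 11·12·5 + 9·3·3 + 6·9·8 = 1345 ≡ 6.
  S = (2, 8, 6) ≠ 0, so r is not a codeword (an error is present).
Step 3: locate the error. For a single error e at position i, S_ℓ = v_i·e·α_i^ℓ, so α_err = S_1/S_0.
  S_0^{−1} = 2^{−1} = 7 (mod 13), so α_err = 8·7 = 56 ≡ 4 = α_4. Error position i = 4.
  Consistency check: S_2/S_1 = 6·5 = 30 ≡ 4 = α_err ✓ (single-error assumption holds).
Step 4: error magnitude e = S_0/v_4 = S_0·∏_{j≠4}(α_4 − α_j) = 2·3 = 6 ≡ 6 (mod 13).
Step 5: correct position 4: c_4 = r_4 − e = 3 − 6 ≡ 10 (mod 13). Hence c = [1, 6, 5, 10, 8].
  Check: interpolating c through the α_i gives m(x) = 2 + 2·x (degree < 2) with m(α_i) = c_i for every i, so c is indeed a codeword.


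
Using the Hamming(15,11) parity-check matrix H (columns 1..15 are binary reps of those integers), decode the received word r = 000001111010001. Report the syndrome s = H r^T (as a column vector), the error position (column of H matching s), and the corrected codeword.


s = (0, 1, 0, 0)^T, error position = 4, corrected codeword c = 000101111010001

Compute s = H r^T mod 2 one row at a time:
  s_1 = 1 + 1 + 0 + 1 + 0 + 0 + 0 + 1 = 4 ≡ 0 (mod 2).
  s_2 = 0 + 0 + 1 + 1 + 0 + 0 + 0 + 1 = 3 ≡ 1 (mod 2).
  s_3 = 0 + 0 + 1 + 1 + 0 + 1 + 0 + 1 = 4 ≡ 0 (mod 2).
  s_4 = 0 + 0 + 0 + 1 + 1 + 1 + 0 + 1 = 4 ≡ 0 (mod 2).
s = (0, 1, 0, 0)^T — this equals column 4 of H (binary 0100), so error is at position 4.
Correct: flip bit 4 of r = 000001111010001 to get c = 000101111010001.


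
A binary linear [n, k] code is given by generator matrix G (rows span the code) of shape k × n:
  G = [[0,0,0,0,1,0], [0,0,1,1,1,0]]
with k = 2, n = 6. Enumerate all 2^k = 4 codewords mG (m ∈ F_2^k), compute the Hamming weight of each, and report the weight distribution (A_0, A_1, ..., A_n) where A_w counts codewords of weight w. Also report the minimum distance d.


Weight distribution: A_0 = 1, A_1 = 1, A_2 = 1, A_3 = 1. Minimum distance d = 1.

Enumerate all 2^2 = 4 messages m ∈ F_2^2.
For each, compute codeword c = mG in F_2^6, then tally its weight.
  m = 00 → c = 000000, weight = 0.
  m = 10 → c = 000010, weight = 1.
  m = 01 → c = 001110, weight = 3.
  m = 11 → c = 001100, weight = 2.
Tally weights:
  weight 0: 1 codewords.
  weight 1: 1 codewords.
  weight 2: 1 codewords.
  weight 3: 1 codewords.
Minimum distance d = smallest w > 0 with A_w > 0 = 1.
Sanity: Σ A_w = 4 = 2^2 = 4 ✓.


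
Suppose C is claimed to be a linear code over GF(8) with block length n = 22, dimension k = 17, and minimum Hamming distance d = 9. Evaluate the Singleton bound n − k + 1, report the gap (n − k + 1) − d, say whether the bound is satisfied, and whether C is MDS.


Singleton RHS = n − k + 1 = 6, slack = -3, bound violated (no such code; not MDS).

Singleton bound: d ≤ n − k + 1.
Here n = 22, k = 17, so n − k + 1 = 6.
Given d = 9, check d ≤ 6: NO.
Slack = (n − k + 1) − d = -3.
The slack is negative: d = 9 exceeds n − k + 1 = 6 by 3, so the Singleton bound is violated and no linear [22, 17, 9]_8 code can exist. In particular it is not MDS (MDS requires d = n − k + 1 exactly).
Description: the claimed parameters are [22, 17, 9]_8; such a code would be impossible (violates the Singleton bound).


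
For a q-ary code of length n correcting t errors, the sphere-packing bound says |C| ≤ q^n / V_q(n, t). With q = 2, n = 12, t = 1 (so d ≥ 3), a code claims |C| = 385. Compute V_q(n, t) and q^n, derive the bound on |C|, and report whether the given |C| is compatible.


V_q(n, t) = 13, q^n = 4096, Hamming bound = 315, |C| = 385 > bound (violated).

Step 1: Compute V_q(n, t) = Σ_{j=0}^1 C(n, j) (q−1)^j.
  j = 0: C(12,0)·(1)^0 = 1·1 = 1.
  j = 1: C(12,1)·(1)^1 = 12·1 = 12.
  V_q(n, t) = 1 + 12 = 13.
Step 2: q^n = 2^12 = 4096.
Step 3: Hamming bound ⌊q^n / V_q(n,t)⌋ = ⌊4096/13⌋ = 315.
Step 4: Compare |C| = 385 to 315: violated.
The claimed |C| lies above the Hamming bound, so no 2-ary code of length 12 with d ≥ 3 can have 385 codewords.


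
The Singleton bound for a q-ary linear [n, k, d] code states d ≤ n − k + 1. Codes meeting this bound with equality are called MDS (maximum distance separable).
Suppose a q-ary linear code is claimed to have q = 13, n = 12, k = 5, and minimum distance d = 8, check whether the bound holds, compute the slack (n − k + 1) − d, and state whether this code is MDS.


Singleton RHS = n − k + 1 = 8, slack = 0, bound satisfied, MDS.

Singleton bound: d ≤ n − k + 1.
Here n = 12, k = 5, so n − k + 1 = 8.
Given d = 8, check d ≤ 8: YES.
Slack = (n − k + 1) − d = 0.
The code is MDS (slack = 0).
Description: the claimed parameters are [12, 5, 8]_13; such a code would be MDS (meets Singleton bound).


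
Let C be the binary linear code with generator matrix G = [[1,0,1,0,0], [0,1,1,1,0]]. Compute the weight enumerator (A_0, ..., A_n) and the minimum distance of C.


Weight distribution: A_0 = 1, A_2 = 1, A_3 = 2. Minimum distance d = 2.

Enumerate all 2^2 = 4 messages m ∈ F_2^2.
For each, compute codeword c = mG in F_2^5, then tally its weight.
  m = 00 → c = 00000, weight = 0.
  m = 10 → c = 10100, weight = 2.
  m = 01 → c = 01110, weight = 3.
  m = 11 → c = 11010, weight = 3.
Tally weights:
  weight 0: 1 codewords.
  weight 2: 1 codewords.
  weight 3: 2 codewords.
Minimum distance d = smallest w > 0 with A_w > 0 = 2.
Sanity: Σ A_w = 4 = 2^2 = 4 ✓.


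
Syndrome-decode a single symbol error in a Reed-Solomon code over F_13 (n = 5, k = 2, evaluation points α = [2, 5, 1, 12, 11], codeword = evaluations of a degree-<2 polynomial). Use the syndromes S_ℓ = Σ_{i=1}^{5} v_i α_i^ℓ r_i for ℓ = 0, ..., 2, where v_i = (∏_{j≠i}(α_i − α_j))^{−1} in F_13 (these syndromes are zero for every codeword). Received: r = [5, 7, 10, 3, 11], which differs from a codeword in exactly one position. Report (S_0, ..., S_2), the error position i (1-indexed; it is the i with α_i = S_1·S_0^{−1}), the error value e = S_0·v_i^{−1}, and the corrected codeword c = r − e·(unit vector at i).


S = (8, 8, 8), error at position 3, error magnitude e = 10, c = [5, 7, 0, 3, 11].

Step 1: column multipliers v_i = (∏_{j≠i}(α_i − α_j))^{−1} mod 13.
  i = 1 (α = 2): (2−5)(2−1)(2−12)(2−11) = (−3)·1·(−10)·(−9) = −270 ≡ 3, so v_1 = 3^{−1} = 9 (mod 13).
  i = 2 (α = 5): (5−2)(5−1)(5−12)(5−11) = 3·4·(−7)·(−6) = 504 ≡ 10, so v_2 = 10^{−1} = 4 (mod 13).
  i = 3 (α = 1): (1−2)(1−5)(1−12)(1−11) = (−1)·(−4)·(−11)·(−10) = 440 ≡ 11, so v_3 = 11^{−1} = 6 (mod 13).
  i = 4 (α = 12): (12−2)(12−5)(12−1)(12−11) = 10·7·11·1 = 770 ≡ 3, so v_4 = 3^{−1} = 9 (mod 13).
  i = 5 (α = 11): (11−2)(11−5)(11−1)(11−12) = 9·6·10·(−1) = −540 ≡ 6, so v_5 = 6^{−1} = 11 (mod 13).
  v = [9, 4, 6, 9, 11].
Step 2: syndromes of r = [5, 7, 10, 3, 11] (all sums mod 13).
  S_0 = Σ v_i r_i = 9·5 + 4·7 + 6·10 + 9·3 + 11·11 = 281 ≡ 8.
  S_1 = Σ v_i α_i r_i = 9·2·5 + 4·5·7 + 6·1·10 + 9·12·3 + 11·11·11 = 1945 ≡ 8.
  α_i^2 mod 13 = [4, 12, 1, 1, 4].
  S_2 = Σ v_i α_i^2 r_i = 9·4·5 + 4·12·7 + 6·1·10 + 9·1·3 + 11·4·11 = 1087 ≡ 8.
  S = (8, 8, 8) ≠ 0, so r is not a codeword (an error is present).
Step 3: locate the error. For a single error e at position i, S_ℓ = v_i·e·α_i^ℓ, so α_err = S_1/S_0.
  S_0^{−1} = 8^{−1} = 5 (mod 13), so α_err = 8·5 = 40 ≡ 1 = α_3. Error position i = 3.
  Consistency check: S_2/S_1 = 8·5 = 40 ≡ 1 = α_err ✓ (single-error assumption holds).
Step 4: error magnitude e = S_0/v_3 = S_0·∏_{j≠3}(α_3 − α_j) = 8·11 = 88 ≡ 10 (mod 13).
Step 5: correct position 3: c_3 = r_3 − e = 10 − 10 ≡ 0 (mod 13). Hence c = [5, 7, 0, 3, 11].
  Check: interpolating c through the α_i gives m(x) = 8 + 5·x (degree < 2) with m(α_i) = c_i for every i, so c is indeed a codeword.


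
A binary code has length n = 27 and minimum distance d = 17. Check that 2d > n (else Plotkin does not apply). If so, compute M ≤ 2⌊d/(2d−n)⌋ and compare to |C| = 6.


Plotkin bound M ≤ 4; given |C| = 6 > bound (violated).

Check applicability: 2d = 34, n = 27.
2d − n = 7 > 0, so Plotkin applies.
Compute d/(2d−n) = 17/7 ≈ 2.4286.
⌊d/(2d−n)⌋ = 2.
Plotkin bound: M ≤ 2·2 = 4.
Given |C| = 6, check: VIOLATED.
This |C| is above the Plotkin bound, so no binary code with n = 27, d = 17 and 6 codewords exists.


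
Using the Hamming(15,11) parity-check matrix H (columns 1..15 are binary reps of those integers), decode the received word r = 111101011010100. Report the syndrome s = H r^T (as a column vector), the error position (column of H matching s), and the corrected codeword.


s = (0, 1, 0, 1)^T, error position = 5, corrected codeword c = 111111011010100

Compute s = H r^T mod 2 one row at a time:
  s_1 = 1 + 1 + 0 + 1 + 0 + 1 + 0 + 0 = 4 ≡ 0 (mod 2).
  s_2 = 1 + 0 + 1 + 0 + 0 + 1 + 0 + 0 = 3 ≡ 1 (mod 2).
  s_3 = 1 + 1 + 1 + 0 + 0 + 1 + 0 + 0 = 4 ≡ 0 (mod 2).
  s_4 = 1 + 1 + 0 + 0 + 1 + 1 + 1 + 0 = 5 ≡ 1 (mod 2).
s = (0, 1, 0, 1)^T — this equals column 5 of H (binary 0101), so error is at position 5.
Correct: flip bit 5 of r = 111101011010100 to get c = 111111011010100.


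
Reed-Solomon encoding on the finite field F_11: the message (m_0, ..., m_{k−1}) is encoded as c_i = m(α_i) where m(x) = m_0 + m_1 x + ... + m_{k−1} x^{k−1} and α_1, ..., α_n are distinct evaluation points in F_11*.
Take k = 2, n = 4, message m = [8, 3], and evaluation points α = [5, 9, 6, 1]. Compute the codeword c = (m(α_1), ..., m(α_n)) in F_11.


c = [1, 2, 4, 0]

Message polynomial: m(x) = 8 + 3·x (mod 11).
For each evaluation point α_i, compute m(α_i) mod 11:
  α_1 = 5: Horner steps 3 → 1, so m(5) = 1.
  α_2 = 9: Horner steps 3 → 2, so m(9) = 2.
  α_3 = 6: Horner steps 3 → 4, so m(6) = 4.
  α_4 = 1: Horner steps 3 → 0, so m(1) = 0.
Codeword c = [1, 2, 4, 0] ∈ F_11^4.


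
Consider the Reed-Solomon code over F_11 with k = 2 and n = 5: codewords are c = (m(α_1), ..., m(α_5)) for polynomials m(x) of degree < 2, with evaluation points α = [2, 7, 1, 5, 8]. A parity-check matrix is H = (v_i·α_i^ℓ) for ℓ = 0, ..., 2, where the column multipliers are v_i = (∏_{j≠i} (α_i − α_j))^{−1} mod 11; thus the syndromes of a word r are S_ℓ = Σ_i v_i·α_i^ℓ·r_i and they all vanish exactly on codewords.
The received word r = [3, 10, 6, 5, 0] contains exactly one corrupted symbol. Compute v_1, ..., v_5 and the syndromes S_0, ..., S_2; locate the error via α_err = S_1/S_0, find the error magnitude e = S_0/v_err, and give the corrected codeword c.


S = (3, 2, 5), error at position 5, error magnitude e = 4, c = [3, 10, 6, 5, 7].

Step 1: column multipliers v_i = (∏_{j≠i}(α_i − α_j))^{−1} mod 11.
  i = 1 (α = 2): (2−7)(2−1)(2−5)(2−8) = (−5)·1·(−3)·(−6) = −90 ≡ 9, so v_1 = 9^{−1} = 5 (mod 11).
  i = 2 (α = 7): (7−2)(7−1)(7−5)(7−8) = 5·6·2·(−1) = −60 ≡ 6, so v_2 = 6^{−1} = 2 (mod 11).
  i = 3 (α = 1): (1−2)(1−7)(1−5)(1−8) = (−1)·(−6)·(−4)·(−7) = 168 ≡ 3, so v_3 = 3^{−1} = 4 (mod 11).
  i = 4 (α = 5): (5−2)(5−7)(5−1)(5−8) = 3·(−2)·4·(−3) = 72 ≡ 6, so v_4 = 6^{−1} = 2 (mod 11).
  i = 5 (α = 8): (8−2)(8−7)(8−1)(8−5) = 6·1·7·3 = 126 ≡ 5, so v_5 = 5^{−1} = 9 (mod 11).
  v = [5, 2, 4, 2, 9].
Step 2: syndromes of r = [3, 10, 6, 5, 0] (all sums mod 11).
  S_0 = Σ v_i r_i = 5·3 + 2·10 + 4·6 + 2·5 + 9·0 = 69 ≡ 3.
  S_1 = Σ v_i α_i r_i = 5·2·3 + 2·7·10 + 4·1·6 + 2·5·5 + 9·8·0 = 244 ≡ 2.
  α_i^2 mod 11 = [4, 5, 1, 3, 9].
  S_2 = Σ v_i α_i^2 r_i = 5·4·3 + 2·5·10 + 4·1·6 + 2·3·5 + 9·9·0 = 214 ≡ 5.
  S = (3, 2, 5) ≠ 0, so r is not a codeword (an error is present).
Step 3: locate the error. For a single error e at position i, S_ℓ = v_i·e·α_i^ℓ, so α_err = S_1/S_0.
  S_0^{−1} = 3^{−1} = 4 (mod 11), so α_err = 2·4 = 8 ≡ 8 = α_5. Error position i = 5.
  Consistency check: S_2/S_1 = 5·6 = 30 ≡ 8 = α_err ✓ (single-error assumption holds).
Step 4: error magnitude e = S_0/v_5 = S_0·∏_{j≠5}(α_5 − α_j) = 3·5 = 15 ≡ 4 (mod 11).
Step 5: correct position 5: c_5 = r_5 − e = 0 − 4 ≡ 7 (mod 11). Hence c = [3, 10, 6, 5, 7].
  Check: interpolating c through the α_i gives m(x) = 9 + 8·x (degree < 2) with m(α_i) = c_i for every i, so c is indeed a codeword.


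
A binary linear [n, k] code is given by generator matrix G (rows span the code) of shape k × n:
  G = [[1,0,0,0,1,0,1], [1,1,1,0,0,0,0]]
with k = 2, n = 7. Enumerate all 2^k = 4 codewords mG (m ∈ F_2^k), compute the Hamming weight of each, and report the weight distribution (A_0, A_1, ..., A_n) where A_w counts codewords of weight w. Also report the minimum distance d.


Weight distribution: A_0 = 1, A_3 = 2, A_4 = 1. Minimum distance d = 3.

Enumerate all 2^2 = 4 messages m ∈ F_2^2.
For each, compute codeword c = mG in F_2^7, then tally its weight.
  m = 00 → c = 0000000, weight = 0.
  m = 10 → c = 1000101, weight = 3.
  m = 01 → c = 1110000, weight = 3.
  m = 11 → c = 0110101, weight = 4.
Tally weights:
  weight 0: 1 codewords.
  weight 3: 2 codewords.
  weight 4: 1 codewords.
Minimum distance d = smallest w > 0 with A_w > 0 = 3.
Sanity: Σ A_w = 4 = 2^2 = 4 ✓.


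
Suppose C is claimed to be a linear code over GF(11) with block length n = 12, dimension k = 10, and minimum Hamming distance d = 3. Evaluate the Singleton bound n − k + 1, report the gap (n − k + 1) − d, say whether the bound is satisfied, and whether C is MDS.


Singleton RHS = n − k + 1 = 3, slack = 0, bound satisfied, MDS.

Singleton bound: d ≤ n − k + 1.
Here n = 12, k = 10, so n − k + 1 = 3.
Given d = 3, check d ≤ 3: YES.
Slack = (n − k + 1) − d = 0.
The code is MDS (slack = 0).
Description: the claimed parameters are [12, 10, 3]_11; such a code would be MDS (meets Singleton bound).


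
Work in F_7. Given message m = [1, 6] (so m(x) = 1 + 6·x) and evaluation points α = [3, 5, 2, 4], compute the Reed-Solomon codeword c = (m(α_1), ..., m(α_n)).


c = [5, 3, 6, 4]

Message polynomial: m(x) = 1 + 6·x (mod 7).
For each evaluation point α_i, compute m(α_i) mod 7:
  α_1 = 3: Horner steps 6 → 5, so m(3) = 5.
  α_2 = 5: Horner steps 6 → 3, so m(5) = 3.
  α_3 = 2: Horner steps 6 → 6, so m(2) = 6.
  α_4 = 4: Horner steps 6 → 4, so m(4) = 4.
Codeword c = [5, 3, 6, 4] ∈ F_7^4.


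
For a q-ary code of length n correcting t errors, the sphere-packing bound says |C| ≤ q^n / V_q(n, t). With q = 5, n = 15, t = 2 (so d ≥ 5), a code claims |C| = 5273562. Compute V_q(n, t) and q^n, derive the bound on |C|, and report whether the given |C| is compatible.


V_q(n, t) = 1741, q^n = 30517578125, Hamming bound = 17528764, |C| = 5273562 ≤ bound (satisfied).

Step 1: Compute V_q(n, t) = Σ_{j=0}^2 C(n, j) (q−1)^j.
  j = 0: C(15,0)·(4)^0 = 1·1 = 1.
  j = 1: C(15,1)·(4)^1 = 15·4 = 60.
  j = 2: C(15,2)·(4)^2 = 105·16 = 1680.
  V_q(n, t) = 1 + 60 + 1680 = 1741.
Step 2: q^n = 5^15 = 30517578125.
Step 3: Hamming bound ⌊q^n / V_q(n,t)⌋ = ⌊30517578125/1741⌋ = 17528764.
Step 4: Compare |C| = 5273562 to 17528764: satisfied.
The claimed |C| lies below the Hamming bound.


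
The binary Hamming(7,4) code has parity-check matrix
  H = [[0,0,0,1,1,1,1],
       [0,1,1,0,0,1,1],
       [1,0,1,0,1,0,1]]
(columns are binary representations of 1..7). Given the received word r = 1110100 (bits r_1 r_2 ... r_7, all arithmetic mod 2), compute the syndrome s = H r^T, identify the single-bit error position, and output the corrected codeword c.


s = (1, 0, 1)^T, error position = 5, corrected codeword c = 1110000

Compute s = H r^T mod 2 one row at a time:
  s_1 = 0 + 1 + 0 + 0 = 1 ≡ 1 (mod 2).
  s_2 = 1 + 1 + 0 + 0 = 2 ≡ 0 (mod 2).
  s_3 = 1 + 1 + 1 + 0 = 3 ≡ 1 (mod 2).
s = (1, 0, 1)^T — this equals column 5 of H (binary 101), so error is at position 5.
Correct: flip bit 5 of r = 1110100 to get c = 1110000.


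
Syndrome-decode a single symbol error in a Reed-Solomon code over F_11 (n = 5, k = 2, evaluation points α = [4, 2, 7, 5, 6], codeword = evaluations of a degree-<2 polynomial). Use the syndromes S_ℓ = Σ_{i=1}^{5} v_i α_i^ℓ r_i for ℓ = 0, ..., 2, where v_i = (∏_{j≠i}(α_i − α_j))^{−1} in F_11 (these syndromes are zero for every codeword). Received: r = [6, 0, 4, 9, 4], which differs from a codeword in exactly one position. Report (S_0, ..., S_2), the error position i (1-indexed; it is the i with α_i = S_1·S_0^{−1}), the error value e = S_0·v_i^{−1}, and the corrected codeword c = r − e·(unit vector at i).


S = (1, 6, 3), error at position 5, error magnitude e = 3, c = [6, 0, 4, 9, 1].

Step 1: column multipliers v_i = (∏_{j≠i}(α_i − α_j))^{−1} mod 11.
  i = 1 (α = 4): (4−2)(4−7)(4−5)(4−6) = 2·(−3)·(−1)·(−2) = −12 ≡ 10, so v_1 = 10^{−1} = 10 (mod 11).
  i = 2 (α = 2): (2−4)(2−7)(2−5)(2−6) = (−2)·(−5)·(−3)·(−4) = 120 ≡ 10, so v_2 = 10^{−1} = 10 (mod 11).
  i = 3 (α = 7): (7−4)(7−2)(7−5)(7−6) = 3·5·2·1 = 30 ≡ 8, so v_3 = 8^{−1} = 7 (mod 11).
  i = 4 (α = 5): (5−4)(5−2)(5−7)(5−6) = 1·3·(−2)·(−1) = 6 ≡ 6, so v_4 = 6^{−1} = 2 (mod 11).
  i = 5 (α = 6): (6−4)(6−2)(6−7)(6−5) = 2·4·(−1)·1 = −8 ≡ 3, so v_5 = 3^{−1} = 4 (mod 11).
  v = [10, 10, 7, 2, 4].
Step 2: syndromes of r = [6, 0, 4, 9, 4] (all sums mod 11).
  S_0 = Σ v_i r_i = 10·6 + 10·0 + 7·4 + 2·9 + 4·4 = 122 ≡ 1.
  S_1 = Σ v_i α_i r_i = 10·4·6 + 10·2·0 + 7·7·4 + 2·5·9 + 4·6·4 = 622 ≡ 6.
  α_i^2 mod 11 = [5, 4, 5, 3, 3].
  S_2 = Σ v_i α_i^2 r_i = 10·5·6 + 10·4·0 + 7·5·4 + 2·3·9 + 4·3·4 = 542 ≡ 3.
  S = (1, 6, 3) ≠ 0, so r is not a codeword (an error is present).
Step 3: locate the error. For a single error e at position i, S_ℓ = v_i·e·α_i^ℓ, so α_err = S_1/S_0.
  S_0^{−1} = 1^{−1} = 1 (mod 11), so α_err = 6·1 = 6 ≡ 6 = α_5. Error position i = 5.
  Consistency check: S_2/S_1 = 3·2 = 6 ≡ 6 = α_err ✓ (single-error assumption holds).
Step 4: error magnitude e = S_0/v_5 = S_0·∏_{j≠5}(α_5 − α_j) = 1·3 = 3 ≡ 3 (mod 11).
Step 5: correct position 5: c_5 = r_5 − e = 4 − 3 ≡ 1 (mod 11). Hence c = [6, 0, 4, 9, 1].
  Check: interpolating c through the α_i gives m(x) = 5 + 3·x (degree < 2) with m(α_i) = c_i for every i, so c is indeed a codeword.


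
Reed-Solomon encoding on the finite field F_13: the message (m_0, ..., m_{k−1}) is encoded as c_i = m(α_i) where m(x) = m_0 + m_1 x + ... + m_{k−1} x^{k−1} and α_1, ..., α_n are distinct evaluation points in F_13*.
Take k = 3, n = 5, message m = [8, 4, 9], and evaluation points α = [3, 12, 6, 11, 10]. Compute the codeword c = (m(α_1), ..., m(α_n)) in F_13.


c = [10, 0, 5, 10, 12]

Message polynomial: m(x) = 8 + 4·x + 9·x^2 (mod 13).
For each evaluation point α_i, compute m(α_i) mod 13:
  α_1 = 3: Horner steps 9 → 5 → 10, so m(3) = 10.
  α_2 = 12: Horner steps 9 → 8 → 0, so m(12) = 0.
  α_3 = 6: Horner steps 9 → 6 → 5, so m(6) = 5.
  α_4 = 11: Horner steps 9 → 12 → 10, so m(11) = 10.
  α_5 = 10: Horner steps 9 → 3 → 12, so m(10) = 12.
Codeword c = [10, 0, 5, 10, 12] ∈ F_13^5.


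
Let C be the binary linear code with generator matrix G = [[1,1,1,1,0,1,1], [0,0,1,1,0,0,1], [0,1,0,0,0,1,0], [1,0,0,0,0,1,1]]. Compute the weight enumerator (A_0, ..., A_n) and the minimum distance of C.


Weight distribution: A_0 = 1, A_1 = 1, A_2 = 3, A_3 = 6, A_4 = 3, A_5 = 1, A_6 = 1. Minimum distance d = 1.

Enumerate all 2^4 = 16 messages m ∈ F_2^4.
For each, compute codeword c = mG in F_2^7, then tally its weight.
  m = 0000 → c = 0000000, weight = 0.
  m = 1000 → c = 1111011, weight = 6.
  m = 0100 → c = 0011001, weight = 3.
  m = 1100 → c = 1100010, weight = 3.
  m = 0010 → c = 0100010, weight = 2.
  m = 1010 → c = 1011001, weight = 4.
  m = 0110 → c = 0111011, weight = 5.
  m = 1110 → c = 1000000, weight = 1.
  m = 0001 → c = 1000011, weight = 3.
  m = 1001 → c = 0111000, weight = 3.
  m = 0101 → c = 1011010, weight = 4.
  m = 1101 → c = 0100001, weight = 2.
  m = 0011 → c = 1100001, weight = 3.
  m = 1011 → c = 0011010, weight = 3.
  m = 0111 → c = 1111000, weight = 4.
  m = 1111 → c = 0000011, weight = 2.
Tally weights:
  weight 0: 1 codewords.
  weight 1: 1 codewords.
  weight 2: 3 codewords.
  weight 3: 6 codewords.
  weight 4: 3 codewords.
  weight 5: 1 codewords.
  weight 6: 1 codewords.
Minimum distance d = smallest w > 0 with A_w > 0 = 1.
Sanity: Σ A_w = 16 = 2^4 = 16 ✓.


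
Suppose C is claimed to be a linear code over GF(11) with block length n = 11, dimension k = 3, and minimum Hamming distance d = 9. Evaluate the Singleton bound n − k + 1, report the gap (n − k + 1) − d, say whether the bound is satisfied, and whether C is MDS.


Singleton RHS = n − k + 1 = 9, slack = 0, bound satisfied, MDS.

Singleton bound: d ≤ n − k + 1.
Here n = 11, k = 3, so n − k + 1 = 9.
Given d = 9, check d ≤ 9: YES.
Slack = (n − k + 1) − d = 0.
The code is MDS (slack = 0).
Description: the claimed parameters are [11, 3, 9]_11; such a code would be MDS (meets Singleton bound).


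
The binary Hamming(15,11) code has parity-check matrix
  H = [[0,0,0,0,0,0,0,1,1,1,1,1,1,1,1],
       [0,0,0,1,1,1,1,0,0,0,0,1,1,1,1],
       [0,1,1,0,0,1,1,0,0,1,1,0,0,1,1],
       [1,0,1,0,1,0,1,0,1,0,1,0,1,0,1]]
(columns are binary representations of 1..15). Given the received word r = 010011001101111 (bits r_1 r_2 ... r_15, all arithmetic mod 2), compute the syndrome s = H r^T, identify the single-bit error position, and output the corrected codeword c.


s = (0, 0, 1, 0)^T, error position = 2, corrected codeword c = 000011001101111

Compute s = H r^T mod 2 one row at a time:
  s_1 = 0 + 1 + 1 + 0 + 1 + 1 + 1 + 1 = 6 ≡ 0 (mod 2).
  s_2 = 0 + 1 + 1 + 0 + 1 + 1 + 1 + 1 = 6 ≡ 0 (mod 2).
  s_3 = 1 + 0 + 1 + 0 + 1 + 0 + 1 + 1 = 5 ≡ 1 (mod 2).
  s_4 = 0 + 0 + 1 + 0 + 1 + 0 + 1 + 1 = 4 ≡ 0 (mod 2).
s = (0, 0, 1, 0)^T — this equals column 2 of H (binary 0010), so error is at position 2.
Correct: flip bit 2 of r = 010011001101111 to get c = 000011001101111.


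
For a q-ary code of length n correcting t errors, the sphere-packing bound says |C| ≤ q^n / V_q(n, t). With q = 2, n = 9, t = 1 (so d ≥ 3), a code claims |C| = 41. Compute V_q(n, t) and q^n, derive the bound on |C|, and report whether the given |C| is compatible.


V_q(n, t) = 10, q^n = 512, Hamming bound = 51, |C| = 41 ≤ bound (satisfied).

Step 1: Compute V_q(n, t) = Σ_{j=0}^1 C(n, j) (q−1)^j.
  j = 0: C(9,0)·(1)^0 = 1·1 = 1.
  j = 1: C(9,1)·(1)^1 = 9·1 = 9.
  V_q(n, t) = 1 + 9 = 10.
Step 2: q^n = 2^9 = 512.
Step 3: Hamming bound ⌊q^n / V_q(n,t)⌋ = ⌊512/10⌋ = 51.
Step 4: Compare |C| = 41 to 51: satisfied.
The claimed |C| lies below the Hamming bound.


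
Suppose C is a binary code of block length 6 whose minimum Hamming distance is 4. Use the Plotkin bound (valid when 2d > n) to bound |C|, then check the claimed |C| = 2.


Plotkin bound M ≤ 4; given |C| = 2 ≤ bound (satisfied).

Check applicability: 2d = 8, n = 6.
2d − n = 2 > 0, so Plotkin applies.
Compute d/(2d−n) = 4/2 ≈ 2.0000.
⌊d/(2d−n)⌋ = 2.
Plotkin bound: M ≤ 2·2 = 4.
Given |C| = 2, check: satisfied.
This |C| is below the Plotkin bound.


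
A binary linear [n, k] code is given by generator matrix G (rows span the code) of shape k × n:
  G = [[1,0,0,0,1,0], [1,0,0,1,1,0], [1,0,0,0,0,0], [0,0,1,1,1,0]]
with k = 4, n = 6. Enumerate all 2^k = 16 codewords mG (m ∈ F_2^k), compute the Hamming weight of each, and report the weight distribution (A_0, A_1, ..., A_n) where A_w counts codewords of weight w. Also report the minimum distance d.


Weight distribution: A_0 = 1, A_1 = 4, A_2 = 6, A_3 = 4, A_4 = 1. Minimum distance d = 1.

Enumerate all 2^4 = 16 messages m ∈ F_2^4.
For each, compute codeword c = mG in F_2^6, then tally its weight.
  m = 0000 → c = 000000, weight = 0.
  m = 1000 → c = 100010, weight = 2.
  m = 0100 → c = 100110, weight = 3.
  m = 1100 → c = 000100, weight = 1.
  m = 0010 → c = 100000, weight = 1.
  m = 1010 → c = 000010, weight = 1.
  m = 0110 → c = 000110, weight = 2.
  m = 1110 → c = 100100, weight = 2.
  m = 0001 → c = 001110, weight = 3.
  m = 1001 → c = 101100, weight = 3.
  m = 0101 → c = 101000, weight = 2.
  m = 1101 → c = 001010, weight = 2.
  m = 0011 → c = 101110, weight = 4.
  m = 1011 → c = 001100, weight = 2.
  m = 0111 → c = 001000, weight = 1.
  m = 1111 → c = 101010, weight = 3.
Tally weights:
  weight 0: 1 codewords.
  weight 1: 4 codewords.
  weight 2: 6 codewords.
  weight 3: 4 codewords.
  weight 4: 1 codewords.
Minimum distance d = smallest w > 0 with A_w > 0 = 1.
Sanity: Σ A_w = 16 = 2^4 = 16 ✓.


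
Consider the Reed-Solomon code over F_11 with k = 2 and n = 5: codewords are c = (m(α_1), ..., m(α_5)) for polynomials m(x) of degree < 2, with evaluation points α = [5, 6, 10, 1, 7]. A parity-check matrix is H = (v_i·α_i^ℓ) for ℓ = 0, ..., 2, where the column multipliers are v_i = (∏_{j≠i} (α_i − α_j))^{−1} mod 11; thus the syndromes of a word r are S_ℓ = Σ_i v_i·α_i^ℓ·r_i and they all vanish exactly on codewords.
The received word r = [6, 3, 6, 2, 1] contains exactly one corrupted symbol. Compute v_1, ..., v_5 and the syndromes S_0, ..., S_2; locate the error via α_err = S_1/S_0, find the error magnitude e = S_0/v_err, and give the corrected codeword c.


S = (3, 4, 9), error at position 1, error magnitude e = 1, c = [5, 3, 6, 2, 1].

Step 1: column multipliers v_i = (∏_{j≠i}(α_i − α_j))^{−1} mod 11.
  i = 1 (α = 5): (5−6)(5−10)(5−1)(5−7) = (−1)·(−5)·4·(−2) = −40 ≡ 4, so v_1 = 4^{−1} = 3 (mod 11).
  i = 2 (α = 6): (6−5)(6−10)(6−1)(6−7) = 1·(−4)·5·(−1) = 20 ≡ 9, so v_2 = 9^{−1} = 5 (mod 11).
  i = 3 (α = 10): (10−5)(10−6)(10−1)(10−7) = 5·4·9·3 = 540 ≡ 1, so v_3 = 1^{−1} = 1 (mod 11).
  i = 4 (α = 1): (1−5)(1−6)(1−10)(1−7) = (−4)·(−5)·(−9)·(−6) = 1080 ≡ 2, so v_4 = 2^{−1} = 6 (mod 11).
  i = 5 (α = 7): (7−5)(7−6)(7−10)(7−1) = 2·1·(−3)·6 = −36 ≡ 8, so v_5 = 8^{−1} = 7 (mod 11).
  v = [3, 5, 1, 6, 7].
Step 2: syndromes of r = [6, 3, 6, 2, 1] (all sums mod 11).
  S_0 = Σ v_i r_i = 3·6 + 5·3 + 1·6 + 6·2 + 7·1 = 58 ≡ 3.
  S_1 = Σ v_i α_i r_i = 3·5·6 + 5·6·3 + 1·10·6 + 6·1·2 + 7·7·1 = 301 ≡ 4.
  α_i^2 mod 11 = [3, 3, 1, 1, 5].
  S_2 = Σ v_i α_i^2 r_i = 3·3·6 + 5·3·3 + 1·1·6 + 6·1·2 + 7·5·1 = 152 ≡ 9.
  S = (3, 4, 9) ≠ 0, so r is not a codeword (an error is present).
Step 3: locate the error. For a single error e at position i, S_ℓ = v_i·e·α_i^ℓ, so α_err = S_1/S_0.
  S_0^{−1} = 3^{−1} = 4 (mod 11), so α_err = 4·4 = 16 ≡ 5 = α_1. Error position i = 1.
  Consistency check: S_2/S_1 = 9·3 = 27 ≡ 5 = α_err ✓ (single-error assumption holds).
Step 4: error magnitude e = S_0/v_1 = S_0·∏_{j≠1}(α_1 − α_j) = 3·4 = 12 ≡ 1 (mod 11).
Step 5: correct position 1: c_1 = r_1 − e = 6 − 1 ≡ 5 (mod 11). Hence c = [5, 3, 6, 2, 1].
  Check: interpolating c through the α_i gives m(x) = 4 + 9·x (degree < 2) with m(α_i) = c_i for every i, so c is indeed a codeword.
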